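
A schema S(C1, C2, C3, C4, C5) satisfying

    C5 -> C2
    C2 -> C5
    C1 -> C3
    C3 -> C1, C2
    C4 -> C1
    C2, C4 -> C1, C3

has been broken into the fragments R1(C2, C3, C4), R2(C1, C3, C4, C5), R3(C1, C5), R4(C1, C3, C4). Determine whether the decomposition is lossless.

Chase test. Columns are C1, C2, C3, C4, C5; row i has aⱼ where attribute j ∈ Ri, else bᵢⱼ.
Initial tableau (one row per fragment):
  row 1: b11 a2 a3 a4 b15
  row 2: a1 b22 a3 a4 a5
  row 3: a1 b32 b33 b34 a5
  row 4: a1 b42 a3 a4 b45
Rows 2 and 3 agree on C5; apply C5→C2 and equate their C2 entries.
Rows 2 and 3 agree on C1; apply C1→C3 and equate their C3 entries.
Rows 1 and 2 agree on C3; apply C3→C1, C2 and equate their C1, C2 entries.
Rows 1 and 4 agree on C3; apply C3→C1, C2 and equate their C1, C2 entries.
Rows 1 and 2 agree on C2; apply C2→C5 and equate their C5 entries.
Rows 1 and 4 agree on C2; apply C2→C5 and equate their C5 entries.
Row 1 is now all distinguished symbols — the join is lossless.

Yes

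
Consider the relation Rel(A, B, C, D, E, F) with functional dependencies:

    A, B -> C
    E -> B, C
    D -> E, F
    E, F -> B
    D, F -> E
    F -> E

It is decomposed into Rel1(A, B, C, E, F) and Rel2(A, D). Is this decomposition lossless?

No

Common attributes: Rel1 ∩ Rel2 = {A}.
No dependency enlarges {A}, so (A)⁺ = {A}.
The closure contains neither all of Rel1 = {A, B, C, E, F} nor all of Rel2 = {A, D}, so the common attributes are not a superkey of either fragment. The join is lossy.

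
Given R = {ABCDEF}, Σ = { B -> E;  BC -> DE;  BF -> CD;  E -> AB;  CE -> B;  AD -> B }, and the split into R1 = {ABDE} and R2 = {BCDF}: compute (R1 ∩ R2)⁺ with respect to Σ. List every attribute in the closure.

R1 ∩ R2 = {BD}.
B → E applies, adding E
E → AB applies, adding A
Closure: {ABDE}.

ABDE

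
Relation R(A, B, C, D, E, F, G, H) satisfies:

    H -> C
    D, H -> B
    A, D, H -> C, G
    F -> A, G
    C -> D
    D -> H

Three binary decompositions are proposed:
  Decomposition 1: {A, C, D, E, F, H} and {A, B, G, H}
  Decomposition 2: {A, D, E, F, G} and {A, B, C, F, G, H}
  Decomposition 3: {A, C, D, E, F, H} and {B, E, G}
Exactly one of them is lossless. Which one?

Decomposition 1

Decomposition 1: common = {A, H}, closure = {A, B, C, D, G, H} → lossless.
Decomposition 2: common = {A, F, G}, closure = {A, F, G} → lossy.
Decomposition 3: common = {E}, closure = {E} → lossy.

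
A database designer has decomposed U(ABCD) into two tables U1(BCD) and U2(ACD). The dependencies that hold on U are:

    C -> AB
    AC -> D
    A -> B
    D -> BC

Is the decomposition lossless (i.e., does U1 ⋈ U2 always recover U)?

Common attributes: U1 ∩ U2 = {CD}.
Closure of {CD}: C → AB applies, adding AB. So (CD)⁺ = {ABCD}.
This closure contains every attribute of U1, so U1 ∩ U2 → U1. The join is lossless.

Yes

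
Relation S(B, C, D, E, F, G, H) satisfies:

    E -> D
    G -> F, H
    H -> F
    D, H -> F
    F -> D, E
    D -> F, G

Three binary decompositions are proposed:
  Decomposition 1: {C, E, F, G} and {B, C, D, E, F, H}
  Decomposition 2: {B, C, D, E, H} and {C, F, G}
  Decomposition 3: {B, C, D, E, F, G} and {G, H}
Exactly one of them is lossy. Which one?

Decomposition 1: common = {C, E, F}, closure = {C, D, E, F, G, H} → lossless.
Decomposition 2: common = {C}, closure = {C} → lossy.
Decomposition 3: common = {G}, closure = {D, E, F, G, H} → lossless.

Decomposition 2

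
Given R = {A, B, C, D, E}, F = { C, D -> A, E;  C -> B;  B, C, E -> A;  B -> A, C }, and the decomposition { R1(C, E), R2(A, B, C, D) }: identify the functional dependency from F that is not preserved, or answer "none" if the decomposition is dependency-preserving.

Check C, D → A, E: no single fragment contains all of {A, C, D, E}, and the restricted closure of {C, D} across the fragments never reaches {A, E}.
C → B is preserved.
B, C, E → A is preserved.
B → A, C is preserved.

C, D -> A, E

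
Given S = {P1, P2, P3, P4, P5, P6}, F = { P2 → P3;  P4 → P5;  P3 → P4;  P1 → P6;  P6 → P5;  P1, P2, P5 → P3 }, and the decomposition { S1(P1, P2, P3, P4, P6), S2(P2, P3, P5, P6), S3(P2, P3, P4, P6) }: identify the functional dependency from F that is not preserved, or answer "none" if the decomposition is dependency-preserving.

P4 → P5

Check P4 → P5: no single fragment contains all of {P4, P5}, and the restricted closure of {P4} across the fragments never reaches {P5}.
P2 → P3 is preserved.
P3 → P4 is preserved.
P1 → P6 is preserved.
P6 → P5 is preserved.
P1, P2, P5 → P3 is preserved.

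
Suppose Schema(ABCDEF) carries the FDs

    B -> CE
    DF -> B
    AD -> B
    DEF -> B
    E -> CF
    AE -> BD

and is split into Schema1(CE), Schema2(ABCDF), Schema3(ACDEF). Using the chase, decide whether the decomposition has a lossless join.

Chase test. Columns are ABCDEF; row i has aⱼ where attribute j ∈ Schemai, else bᵢⱼ.
Initial tableau (one row per fragment):
  row 1: b11 b12 a3 b14 a5 b16
  row 2: a1 a2 a3 a4 b25 a6
  row 3: a1 b32 a3 a4 a5 a6
Rows 2 and 3 agree on DF; apply DF→B and equate their B entries.
Rows 1 and 3 agree on E; apply E→CF and equate their CF entries.
Rows 2 and 3 agree on B; apply B→CE and equate their CE entries.
Row 2 is now all distinguished symbols — the join is lossless.

Yes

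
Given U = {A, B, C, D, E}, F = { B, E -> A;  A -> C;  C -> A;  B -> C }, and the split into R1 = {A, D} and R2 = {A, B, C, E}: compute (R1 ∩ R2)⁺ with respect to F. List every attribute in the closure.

R1 ∩ R2 = {A}.
A → C applies, adding C
Closure: {A, C}.

A, C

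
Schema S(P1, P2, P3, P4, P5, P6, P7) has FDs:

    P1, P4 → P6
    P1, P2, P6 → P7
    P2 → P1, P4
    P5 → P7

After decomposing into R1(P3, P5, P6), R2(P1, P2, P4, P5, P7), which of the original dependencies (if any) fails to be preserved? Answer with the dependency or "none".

P1, P4 → P6

Check P1, P4 → P6: no single fragment contains all of {P1, P4, P6}, and the restricted closure of {P1, P4} across the fragments never reaches {P6}.
P1, P2, P6 → P7 is preserved.
P2 → P1, P4 is preserved.
P5 → P7 is preserved.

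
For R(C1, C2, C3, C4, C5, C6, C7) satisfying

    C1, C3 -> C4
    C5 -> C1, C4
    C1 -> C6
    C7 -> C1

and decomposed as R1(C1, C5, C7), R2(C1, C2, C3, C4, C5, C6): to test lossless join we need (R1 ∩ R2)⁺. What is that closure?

C1, C4, C5, C6

R1 ∩ R2 = {C1, C5}.
C5 → C1, C4 applies, adding C4
C1 → C6 applies, adding C6
Closure: {C1, C4, C5, C6}.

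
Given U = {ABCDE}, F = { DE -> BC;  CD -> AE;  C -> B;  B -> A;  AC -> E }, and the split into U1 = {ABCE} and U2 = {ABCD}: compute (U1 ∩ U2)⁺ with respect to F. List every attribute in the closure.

ABCE

U1 ∩ U2 = {ABC}.
AC → E applies, adding E
Closure: {ABCE}.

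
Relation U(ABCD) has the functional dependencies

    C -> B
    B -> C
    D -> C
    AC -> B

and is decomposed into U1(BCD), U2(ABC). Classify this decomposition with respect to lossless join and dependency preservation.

Lossless test: (BC)⁺ = {BC}, which is a superkey of neither fragment — lossy.
Dependency preservation: every FD's attributes lie within a single fragment, so each can be enforced locally — preserved.

lossy but dependency-preserving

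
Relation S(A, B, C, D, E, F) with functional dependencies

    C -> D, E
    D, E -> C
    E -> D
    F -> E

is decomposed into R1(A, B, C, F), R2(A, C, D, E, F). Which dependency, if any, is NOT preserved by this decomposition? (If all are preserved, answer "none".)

none

C → D, E lies within R2.
D, E → C lies within R2.
E → D lies within R2.
F → E lies within R2.
Every dependency is enforceable on the fragments, so the decomposition is dependency-preserving.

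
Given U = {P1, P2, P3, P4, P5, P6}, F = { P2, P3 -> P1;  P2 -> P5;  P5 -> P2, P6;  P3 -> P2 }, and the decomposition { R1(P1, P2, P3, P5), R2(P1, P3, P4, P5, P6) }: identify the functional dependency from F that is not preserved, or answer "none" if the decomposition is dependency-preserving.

none

P2, P3 → P1 lies within R1.
P2 → P5 lies within R1.
P5 → P2, P6: restricted closure across fragments reaches P2, P6.
P3 → P2 lies within R1.
Every dependency is enforceable on the fragments, so the decomposition is dependency-preserving.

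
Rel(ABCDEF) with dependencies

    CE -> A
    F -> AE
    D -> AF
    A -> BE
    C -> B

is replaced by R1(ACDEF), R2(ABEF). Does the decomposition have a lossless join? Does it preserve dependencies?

lossless but not dependency-preserving

Lossless test: (AEF)⁺ = {ABEF}, which contains all of one fragment — lossless.
Dependency preservation: the restricted closure of {C} across the fragments never reaches {B}, so C → B cannot be enforced without a join — not preserved.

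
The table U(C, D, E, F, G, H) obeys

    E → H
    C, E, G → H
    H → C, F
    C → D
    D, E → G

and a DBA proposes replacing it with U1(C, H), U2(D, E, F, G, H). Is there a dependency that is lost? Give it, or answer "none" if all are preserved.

C → D

Check C → D: no single fragment contains all of {C, D}, and the restricted closure of {C} across the fragments never reaches {D}.
E → H is preserved.
C, E, G → H is preserved.
H → C, F is preserved.
D, E → G is preserved.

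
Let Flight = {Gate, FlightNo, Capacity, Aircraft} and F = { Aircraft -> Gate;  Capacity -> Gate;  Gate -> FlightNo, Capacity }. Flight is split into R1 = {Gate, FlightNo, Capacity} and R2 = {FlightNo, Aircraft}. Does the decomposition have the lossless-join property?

Common attributes: R1 ∩ R2 = {FlightNo}.
No dependency enlarges {FlightNo}, so (FlightNo)⁺ = {FlightNo}.
The closure contains neither all of R1 = {Gate, FlightNo, Capacity} nor all of R2 = {FlightNo, Aircraft}, so the common attributes are not a superkey of either fragment. The join is lossy.

No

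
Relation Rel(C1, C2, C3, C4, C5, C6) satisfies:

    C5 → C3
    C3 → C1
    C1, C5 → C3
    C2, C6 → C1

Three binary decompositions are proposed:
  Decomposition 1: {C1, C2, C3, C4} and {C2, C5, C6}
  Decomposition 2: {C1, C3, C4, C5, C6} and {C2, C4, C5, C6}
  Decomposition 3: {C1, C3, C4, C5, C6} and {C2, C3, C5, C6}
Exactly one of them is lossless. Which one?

Decomposition 1: common = {C2}, closure = {C2} → lossy.
Decomposition 2: common = {C4, C5, C6}, closure = {C1, C3, C4, C5, C6} → lossless.
Decomposition 3: common = {C3, C5, C6}, closure = {C1, C3, C5, C6} → lossy.

Decomposition 2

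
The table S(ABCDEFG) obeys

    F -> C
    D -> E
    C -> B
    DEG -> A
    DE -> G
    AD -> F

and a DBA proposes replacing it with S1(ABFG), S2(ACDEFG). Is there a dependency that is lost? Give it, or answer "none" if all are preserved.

Check C → B: no single fragment contains all of {BC}, and the restricted closure of {C} across the fragments never reaches {B}.
F → C is preserved.
D → E is preserved.
DEG → A is preserved.
DE → G is preserved.
AD → F is preserved.

C -> B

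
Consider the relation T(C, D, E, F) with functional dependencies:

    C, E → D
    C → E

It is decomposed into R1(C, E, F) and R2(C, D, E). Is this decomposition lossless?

Common attributes: R1 ∩ R2 = {C, E}.
Closure of {C, E}: C, E → D applies, adding D. So (C, E)⁺ = {C, D, E}.
This closure contains every attribute of R2, so R1 ∩ R2 → R2. The join is lossless.

Yes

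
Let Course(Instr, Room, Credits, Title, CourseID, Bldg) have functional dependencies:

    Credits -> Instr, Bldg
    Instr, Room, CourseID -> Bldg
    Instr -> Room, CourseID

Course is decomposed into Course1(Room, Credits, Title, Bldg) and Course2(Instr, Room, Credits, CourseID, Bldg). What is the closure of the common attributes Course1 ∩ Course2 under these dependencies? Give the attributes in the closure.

Course1 ∩ Course2 = {Room, Credits, Bldg}.
Credits → Instr, Bldg applies, adding Instr
Instr → Room, CourseID applies, adding CourseID
Closure: {Instr, Room, Credits, CourseID, Bldg}.

Instr, Room, Credits, CourseID, Bldg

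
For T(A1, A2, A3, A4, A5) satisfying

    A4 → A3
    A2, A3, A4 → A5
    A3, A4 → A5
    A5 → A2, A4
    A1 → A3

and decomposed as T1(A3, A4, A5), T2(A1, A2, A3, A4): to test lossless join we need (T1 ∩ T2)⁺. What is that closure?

A2, A3, A4, A5

T1 ∩ T2 = {A3, A4}.
A3, A4 → A5 applies, adding A5
A5 → A2, A4 applies, adding A2
Closure: {A2, A3, A4, A5}.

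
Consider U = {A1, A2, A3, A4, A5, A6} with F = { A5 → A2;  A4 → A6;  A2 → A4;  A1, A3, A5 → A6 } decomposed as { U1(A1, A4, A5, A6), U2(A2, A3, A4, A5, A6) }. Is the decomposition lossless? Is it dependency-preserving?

Lossless test: (A4, A5, A6)⁺ = {A2, A4, A5, A6}, which is a superkey of neither fragment — lossy.
Dependency preservation: A1, A3, A5 → A6 is not contained in any single fragment, but the restricted closure of its left-hand side across the fragments still reaches the right-hand side; the remaining FDs each lie inside some fragment. All dependencies are preserved.

lossy but dependency-preserving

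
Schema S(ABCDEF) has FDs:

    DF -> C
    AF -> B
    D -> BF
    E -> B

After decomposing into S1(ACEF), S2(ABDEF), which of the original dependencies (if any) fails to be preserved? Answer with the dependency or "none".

DF -> C

Check DF → C: no single fragment contains all of {CDF}, and the restricted closure of {DF} across the fragments never reaches {C}.
AF → B is preserved.
D → BF is preserved.
E → B is preserved.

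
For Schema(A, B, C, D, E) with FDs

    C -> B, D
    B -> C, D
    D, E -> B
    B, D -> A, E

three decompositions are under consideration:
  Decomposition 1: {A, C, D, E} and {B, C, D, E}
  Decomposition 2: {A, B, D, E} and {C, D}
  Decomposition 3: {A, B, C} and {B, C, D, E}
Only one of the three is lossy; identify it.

Decomposition 1: common = {C, D, E}, closure = {A, B, C, D, E} → lossless.
Decomposition 2: common = {D}, closure = {D} → lossy.
Decomposition 3: common = {B, C}, closure = {A, B, C, D, E} → lossless.

Decomposition 2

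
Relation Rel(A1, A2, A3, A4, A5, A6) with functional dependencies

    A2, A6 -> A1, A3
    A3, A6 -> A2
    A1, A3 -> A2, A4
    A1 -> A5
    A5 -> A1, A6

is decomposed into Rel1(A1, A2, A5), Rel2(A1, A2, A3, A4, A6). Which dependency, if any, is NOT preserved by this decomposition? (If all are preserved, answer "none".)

A2, A6 → A1, A3 lies within Rel2.
A3, A6 → A2 lies within Rel2.
A1, A3 → A2, A4 lies within Rel2.
A1 → A5 lies within Rel1.
A5 → A1, A6: restricted closure across fragments reaches A1, A6.
Every dependency is enforceable on the fragments, so the decomposition is dependency-preserving.

none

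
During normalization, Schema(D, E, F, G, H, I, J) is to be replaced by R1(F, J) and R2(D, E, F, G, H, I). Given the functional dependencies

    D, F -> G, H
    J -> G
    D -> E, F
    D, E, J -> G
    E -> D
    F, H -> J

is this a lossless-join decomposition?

Common attributes: R1 ∩ R2 = {F}.
No dependency enlarges {F}, so (F)⁺ = {F}.
The closure contains neither all of R1 = {F, J} nor all of R2 = {D, E, F, G, H, I}, so the common attributes are not a superkey of either fragment. The join is lossy.

No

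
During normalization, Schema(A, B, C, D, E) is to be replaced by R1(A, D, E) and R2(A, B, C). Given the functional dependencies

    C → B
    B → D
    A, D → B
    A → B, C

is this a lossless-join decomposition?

Common attributes: R1 ∩ R2 = {A}.
Closure of {A}: A → B, C applies, adding B, C; B → D applies, adding D. So (A)⁺ = {A, B, C, D}.
This closure contains every attribute of R2, so R1 ∩ R2 → R2. The join is lossless.

Yes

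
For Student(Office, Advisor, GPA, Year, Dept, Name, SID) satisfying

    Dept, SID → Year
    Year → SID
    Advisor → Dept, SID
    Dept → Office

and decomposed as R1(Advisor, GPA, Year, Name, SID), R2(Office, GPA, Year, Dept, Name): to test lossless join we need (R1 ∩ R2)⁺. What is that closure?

R1 ∩ R2 = {GPA, Year, Name}.
Year → SID applies, adding SID
Closure: {GPA, Year, Name, SID}.

GPA, Year, Name, SID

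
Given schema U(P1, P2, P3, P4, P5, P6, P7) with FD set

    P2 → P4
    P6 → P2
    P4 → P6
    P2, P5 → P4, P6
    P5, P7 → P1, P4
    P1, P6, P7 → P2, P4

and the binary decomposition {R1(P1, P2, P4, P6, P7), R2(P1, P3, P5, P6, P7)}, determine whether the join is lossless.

Yes

Common attributes: R1 ∩ R2 = {P1, P6, P7}.
Closure of {P1, P6, P7}: P6 → P2 applies, adding P2; P1, P6, P7 → P2, P4 applies, adding P4. So (P1, P6, P7)⁺ = {P1, P2, P4, P6, P7}.
This closure contains every attribute of R1, so R1 ∩ R2 → R1. The join is lossless.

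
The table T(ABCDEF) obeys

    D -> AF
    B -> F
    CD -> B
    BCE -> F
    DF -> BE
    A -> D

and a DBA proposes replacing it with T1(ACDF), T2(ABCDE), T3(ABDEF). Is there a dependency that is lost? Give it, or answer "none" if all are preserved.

none

D → AF lies within T1.
B → F lies within T3.
CD → B lies within T2.
BCE → F: restricted closure across fragments reaches F.
DF → BE lies within T3.
A → D lies within T1.
Every dependency is enforceable on the fragments, so the decomposition is dependency-preserving.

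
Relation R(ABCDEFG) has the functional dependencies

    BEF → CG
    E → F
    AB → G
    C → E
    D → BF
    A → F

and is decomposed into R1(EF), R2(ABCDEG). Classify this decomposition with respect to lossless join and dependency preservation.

lossless but not dependency-preserving

Lossless test: (E)⁺ = {EF}, which contains all of one fragment — lossless.
Dependency preservation: the restricted closure of {D} across the fragments never reaches {BF}, so D → BF cannot be enforced without a join — not preserved.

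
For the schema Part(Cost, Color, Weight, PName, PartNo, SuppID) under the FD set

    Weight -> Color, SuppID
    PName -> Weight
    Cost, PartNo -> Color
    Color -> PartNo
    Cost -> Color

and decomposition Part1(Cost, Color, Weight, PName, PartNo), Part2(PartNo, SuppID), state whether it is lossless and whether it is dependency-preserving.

lossy and not dependency-preserving

Lossless test: (PartNo)⁺ = {PartNo}, which is a superkey of neither fragment — lossy.
Dependency preservation: the restricted closure of {Weight} across the fragments never reaches {Color, SuppID}, so Weight → Color, SuppID cannot be enforced without a join — not preserved.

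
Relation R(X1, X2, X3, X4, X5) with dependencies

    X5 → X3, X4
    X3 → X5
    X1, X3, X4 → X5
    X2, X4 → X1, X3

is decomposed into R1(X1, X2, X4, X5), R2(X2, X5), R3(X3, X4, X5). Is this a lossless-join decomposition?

Chase test. Columns are X1, X2, X3, X4, X5; row i has aⱼ where attribute j ∈ Ri, else bᵢⱼ.
Initial tableau (one row per fragment):
  row 1: a1 a2 b13 a4 a5
  row 2: b21 a2 b23 b24 a5
  row 3: b31 b32 a3 a4 a5
Rows 1 and 2 agree on X5; apply X5→X3, X4 and equate their X3, X4 entries.
Rows 1 and 3 agree on X5; apply X5→X3, X4 and equate their X3, X4 entries.
Rows 1 and 2 agree on X2, X4; apply X2, X4→X1, X3 and equate their X1, X3 entries.
Row 1 is now all distinguished symbols — the join is lossless.

Yes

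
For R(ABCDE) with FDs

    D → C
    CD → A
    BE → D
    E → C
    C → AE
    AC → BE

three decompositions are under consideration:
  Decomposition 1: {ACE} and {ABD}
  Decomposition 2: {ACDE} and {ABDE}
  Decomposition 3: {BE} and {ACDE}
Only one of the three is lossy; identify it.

Decomposition 1

Decomposition 1: common = {A}, closure = {A} → lossy.
Decomposition 2: common = {ADE}, closure = {ABCDE} → lossless.
Decomposition 3: common = {E}, closure = {ABCDE} → lossless.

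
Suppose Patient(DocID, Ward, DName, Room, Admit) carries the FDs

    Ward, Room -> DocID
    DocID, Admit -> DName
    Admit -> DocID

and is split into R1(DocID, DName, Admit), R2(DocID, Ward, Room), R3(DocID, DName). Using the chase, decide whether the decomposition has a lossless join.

No

Chase test. Columns are DocID, Ward, DName, Room, Admit; row i has aⱼ where attribute j ∈ Ri, else bᵢⱼ.
Initial tableau (one row per fragment):
  row 1: a1 b12 a3 b14 a5
  row 2: a1 a2 b23 a4 b25
  row 3: a1 b32 a3 b34 b35
No row becomes fully distinguished — the join is lossy.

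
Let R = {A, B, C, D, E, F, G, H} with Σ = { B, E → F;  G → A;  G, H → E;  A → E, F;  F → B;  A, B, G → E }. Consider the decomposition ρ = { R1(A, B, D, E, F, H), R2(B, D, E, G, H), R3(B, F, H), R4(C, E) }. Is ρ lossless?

Chase test. Columns are A, B, C, D, E, F, G, H; row i has aⱼ where attribute j ∈ Ri, else bᵢⱼ.
Initial tableau (one row per fragment):
  row 1: a1 a2 b13 a4 a5 a6 b17 a8
  row 2: b21 a2 b23 a4 a5 b26 a7 a8
  row 3: b31 a2 b33 b34 b35 a6 b37 a8
  row 4: b41 b42 a3 b44 a5 b46 b47 b48
Rows 1 and 2 agree on B, E; apply B, E→F and equate their F entries.
No row becomes fully distinguished — the join is lossy.

No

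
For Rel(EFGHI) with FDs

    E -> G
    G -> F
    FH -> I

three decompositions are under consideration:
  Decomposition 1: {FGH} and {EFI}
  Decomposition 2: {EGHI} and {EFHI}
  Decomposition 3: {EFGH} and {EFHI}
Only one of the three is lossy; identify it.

Decomposition 1

Decomposition 1: common = {F}, closure = {F} → lossy.
Decomposition 2: common = {EHI}, closure = {EFGHI} → lossless.
Decomposition 3: common = {EFH}, closure = {EFGHI} → lossless.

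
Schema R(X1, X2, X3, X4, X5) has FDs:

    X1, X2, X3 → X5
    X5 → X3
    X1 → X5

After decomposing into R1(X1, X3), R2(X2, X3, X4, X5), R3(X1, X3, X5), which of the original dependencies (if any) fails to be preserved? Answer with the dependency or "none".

none

X1, X2, X3 → X5: restricted closure across fragments reaches X5.
X5 → X3 lies within R2.
X1 → X5 lies within R3.
Every dependency is enforceable on the fragments, so the decomposition is dependency-preserving.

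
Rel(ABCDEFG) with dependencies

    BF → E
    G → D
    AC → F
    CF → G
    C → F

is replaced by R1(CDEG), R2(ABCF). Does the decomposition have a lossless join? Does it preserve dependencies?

lossy and not dependency-preserving

Lossless test: (C)⁺ = {CDFG}, which is a superkey of neither fragment — lossy.
Dependency preservation: the restricted closure of {BF} across the fragments never reaches {E}, so BF → E cannot be enforced without a join — not preserved.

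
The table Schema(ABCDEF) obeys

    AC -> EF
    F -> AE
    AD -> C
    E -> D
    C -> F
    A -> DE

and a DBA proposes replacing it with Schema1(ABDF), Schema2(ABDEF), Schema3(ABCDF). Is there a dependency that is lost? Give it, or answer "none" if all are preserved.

AC → EF: restricted closure across fragments reaches EF.
F → AE lies within Schema2.
AD → C lies within Schema3.
E → D lies within Schema2.
C → F lies within Schema3.
A → DE lies within Schema2.
Every dependency is enforceable on the fragments, so the decomposition is dependency-preserving.

none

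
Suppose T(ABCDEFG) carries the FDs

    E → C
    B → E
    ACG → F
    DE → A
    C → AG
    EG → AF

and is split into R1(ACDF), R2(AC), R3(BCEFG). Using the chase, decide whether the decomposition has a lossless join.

No

Chase test. Columns are ABCDEFG; row i has aⱼ where attribute j ∈ Ri, else bᵢⱼ.
Initial tableau (one row per fragment):
  row 1: a1 b12 a3 a4 b15 a6 b17
  row 2: a1 b22 a3 b24 b25 b26 b27
  row 3: b31 a2 a3 b34 a5 a6 a7
Rows 1 and 2 agree on C; apply C→AG and equate their AG entries.
Rows 1 and 3 agree on C; apply C→AG and equate their AG entries.
Rows 1 and 2 agree on ACG; apply ACG→F and equate their F entries.
No row becomes fully distinguished — the join is lossy.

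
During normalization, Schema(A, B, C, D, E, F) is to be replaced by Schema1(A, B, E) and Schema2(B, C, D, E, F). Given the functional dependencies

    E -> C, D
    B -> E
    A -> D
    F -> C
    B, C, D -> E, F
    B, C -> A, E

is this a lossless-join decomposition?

Yes

Common attributes: Schema1 ∩ Schema2 = {B, E}.
Closure of {B, E}: E → C, D applies, adding C, D; B, C, D → E, F applies, adding F; B, C → A, E applies, adding A. So (B, E)⁺ = {A, B, C, D, E, F}.
This closure contains every attribute of Schema1, so Schema1 ∩ Schema2 → Schema1. The join is lossless.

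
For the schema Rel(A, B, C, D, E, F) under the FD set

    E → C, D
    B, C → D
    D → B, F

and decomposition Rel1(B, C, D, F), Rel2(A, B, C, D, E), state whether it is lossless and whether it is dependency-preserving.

Lossless test: (B, C, D)⁺ = {B, C, D, F}, which contains all of one fragment — lossless.
Dependency preservation: every FD's attributes lie within a single fragment, so each can be enforced locally — preserved.

lossless and dependency-preserving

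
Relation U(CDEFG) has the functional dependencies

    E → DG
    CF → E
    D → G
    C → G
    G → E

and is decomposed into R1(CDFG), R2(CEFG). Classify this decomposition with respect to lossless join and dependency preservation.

lossless and dependency-preserving

Lossless test: (CFG)⁺ = {CDEFG}, which contains all of one fragment — lossless.
Dependency preservation: E → DG is not contained in any single fragment, but the restricted closure of its left-hand side across the fragments still reaches the right-hand side; the remaining FDs each lie inside some fragment. All dependencies are preserved.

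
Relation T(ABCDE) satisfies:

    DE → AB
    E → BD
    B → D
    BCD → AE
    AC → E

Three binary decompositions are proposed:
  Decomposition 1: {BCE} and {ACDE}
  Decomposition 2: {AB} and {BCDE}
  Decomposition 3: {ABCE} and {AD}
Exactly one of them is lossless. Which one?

Decomposition 1: common = {CE}, closure = {ABCDE} → lossless.
Decomposition 2: common = {B}, closure = {BD} → lossy.
Decomposition 3: common = {A}, closure = {A} → lossy.

Decomposition 1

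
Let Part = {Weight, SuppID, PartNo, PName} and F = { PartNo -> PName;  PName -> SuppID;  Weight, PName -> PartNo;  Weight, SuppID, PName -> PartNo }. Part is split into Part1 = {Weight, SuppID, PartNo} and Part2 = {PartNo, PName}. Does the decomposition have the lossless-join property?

Common attributes: Part1 ∩ Part2 = {PartNo}.
Closure of {PartNo}: PartNo → PName applies, adding PName; PName → SuppID applies, adding SuppID. So (PartNo)⁺ = {SuppID, PartNo, PName}.
This closure contains every attribute of Part2, so Part1 ∩ Part2 → Part2. The join is lossless.

Yes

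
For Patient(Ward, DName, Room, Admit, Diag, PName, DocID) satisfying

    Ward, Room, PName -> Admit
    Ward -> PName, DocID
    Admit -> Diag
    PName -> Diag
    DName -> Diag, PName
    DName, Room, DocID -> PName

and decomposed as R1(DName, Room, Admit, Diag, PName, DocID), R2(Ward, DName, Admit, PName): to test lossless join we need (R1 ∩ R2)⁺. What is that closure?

R1 ∩ R2 = {DName, Admit, PName}.
Admit → Diag applies, adding Diag
Closure: {DName, Admit, Diag, PName}.

DName, Admit, Diag, PName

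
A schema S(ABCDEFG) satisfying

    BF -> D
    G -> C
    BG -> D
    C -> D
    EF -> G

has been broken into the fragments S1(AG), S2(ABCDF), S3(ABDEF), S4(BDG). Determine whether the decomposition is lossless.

Chase test. Columns are ABCDEFG; row i has aⱼ where attribute j ∈ Si, else bᵢⱼ.
Initial tableau (one row per fragment):
  row 1: a1 b12 b13 b14 b15 b16 a7
  row 2: a1 a2 a3 a4 b25 a6 b27
  row 3: a1 a2 b33 a4 a5 a6 b37
  row 4: b41 a2 b43 a4 b45 b46 a7
Rows 1 and 4 agree on G; apply G→C and equate their C entries.
Rows 1 and 4 agree on C; apply C→D and equate their D entries.
No row becomes fully distinguished — the join is lossy.

No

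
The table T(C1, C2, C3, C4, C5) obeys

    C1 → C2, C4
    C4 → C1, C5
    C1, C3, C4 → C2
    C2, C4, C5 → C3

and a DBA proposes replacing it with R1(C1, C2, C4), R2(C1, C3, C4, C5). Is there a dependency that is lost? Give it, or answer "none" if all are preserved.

C1 → C2, C4 lies within R1.
C4 → C1, C5 lies within R2.
C1, C3, C4 → C2: restricted closure across fragments reaches C2.
C2, C4, C5 → C3: restricted closure across fragments reaches C3.
Every dependency is enforceable on the fragments, so the decomposition is dependency-preserving.

none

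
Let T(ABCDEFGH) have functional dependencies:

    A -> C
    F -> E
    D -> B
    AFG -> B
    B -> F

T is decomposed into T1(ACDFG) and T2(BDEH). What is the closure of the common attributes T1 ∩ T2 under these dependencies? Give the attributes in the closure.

T1 ∩ T2 = {D}.
D → B applies, adding B
B → F applies, adding F
F → E applies, adding E
Closure: {BDEF}.

BDEF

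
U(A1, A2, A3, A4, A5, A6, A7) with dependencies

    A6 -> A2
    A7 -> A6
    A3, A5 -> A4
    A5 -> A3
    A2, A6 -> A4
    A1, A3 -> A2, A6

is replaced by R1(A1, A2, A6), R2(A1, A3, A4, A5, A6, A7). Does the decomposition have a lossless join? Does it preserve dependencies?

lossless and dependency-preserving

Lossless test: (A1, A6)⁺ = {A1, A2, A4, A6}, which contains all of one fragment — lossless.
Dependency preservation: A2, A6 → A4; A1, A3 → A2, A6 are not contained in any single fragment, but the restricted closure of each left-hand side across the fragments still reaches the right-hand side; the remaining FDs each lie inside some fragment. All dependencies are preserved.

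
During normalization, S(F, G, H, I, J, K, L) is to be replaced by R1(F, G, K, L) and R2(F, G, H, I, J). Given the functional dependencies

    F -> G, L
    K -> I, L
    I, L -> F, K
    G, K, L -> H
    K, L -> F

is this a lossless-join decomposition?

Common attributes: R1 ∩ R2 = {F, G}.
Closure of {F, G}: F → G, L applies, adding L. So (F, G)⁺ = {F, G, L}.
The closure contains neither all of R1 = {F, G, K, L} nor all of R2 = {F, G, H, I, J}, so the common attributes are not a superkey of either fragment. The join is lossy.

No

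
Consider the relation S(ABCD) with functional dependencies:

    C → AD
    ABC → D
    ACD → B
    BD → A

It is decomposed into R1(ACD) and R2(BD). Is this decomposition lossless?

Common attributes: R1 ∩ R2 = {D}.
No dependency enlarges {D}, so (D)⁺ = {D}.
The closure contains neither all of R1 = {ACD} nor all of R2 = {BD}, so the common attributes are not a superkey of either fragment. The join is lossy.

No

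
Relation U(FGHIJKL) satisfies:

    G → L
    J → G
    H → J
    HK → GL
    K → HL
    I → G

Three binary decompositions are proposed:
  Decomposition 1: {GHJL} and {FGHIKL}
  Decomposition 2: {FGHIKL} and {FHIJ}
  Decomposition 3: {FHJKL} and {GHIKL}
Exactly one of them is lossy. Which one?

Decomposition 1: common = {GHL}, closure = {GHJL} → lossless.
Decomposition 2: common = {FHI}, closure = {FGHIJL} → lossless.
Decomposition 3: common = {HKL}, closure = {GHJKL} → lossy.

Decomposition 3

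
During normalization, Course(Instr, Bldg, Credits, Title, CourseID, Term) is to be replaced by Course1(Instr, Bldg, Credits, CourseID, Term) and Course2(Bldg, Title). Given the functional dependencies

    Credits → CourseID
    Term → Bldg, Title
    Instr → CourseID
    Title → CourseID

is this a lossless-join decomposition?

Common attributes: Course1 ∩ Course2 = {Bldg}.
No dependency enlarges {Bldg}, so (Bldg)⁺ = {Bldg}.
The closure contains neither all of Course1 = {Instr, Bldg, Credits, CourseID, Term} nor all of Course2 = {Bldg, Title}, so the common attributes are not a superkey of either fragment. The join is lossy.

No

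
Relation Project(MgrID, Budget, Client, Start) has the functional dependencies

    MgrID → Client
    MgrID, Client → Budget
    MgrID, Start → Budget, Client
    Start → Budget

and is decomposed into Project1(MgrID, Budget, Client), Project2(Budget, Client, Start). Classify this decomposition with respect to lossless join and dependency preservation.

Lossless test: (Budget, Client)⁺ = {Budget, Client}, which is a superkey of neither fragment — lossy.
Dependency preservation: MgrID, Start → Budget, Client is not contained in any single fragment, but the restricted closure of its left-hand side across the fragments still reaches the right-hand side; the remaining FDs each lie inside some fragment. All dependencies are preserved.

lossy but dependency-preserving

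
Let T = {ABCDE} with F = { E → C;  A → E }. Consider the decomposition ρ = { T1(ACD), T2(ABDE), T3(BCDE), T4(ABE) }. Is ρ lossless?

Chase test. Columns are ABCDE; row i has aⱼ where attribute j ∈ Ti, else bᵢⱼ.
Initial tableau (one row per fragment):
  row 1: a1 b12 a3 a4 b15
  row 2: a1 a2 b23 a4 a5
  row 3: b31 a2 a3 a4 a5
  row 4: a1 a2 b43 b44 a5
Rows 2 and 3 agree on E; apply E→C and equate their C entries.
Rows 2 and 4 agree on E; apply E→C and equate their C entries.
Rows 1 and 2 agree on A; apply A→E and equate their E entries.
Row 2 is now all distinguished symbols — the join is lossless.

Yes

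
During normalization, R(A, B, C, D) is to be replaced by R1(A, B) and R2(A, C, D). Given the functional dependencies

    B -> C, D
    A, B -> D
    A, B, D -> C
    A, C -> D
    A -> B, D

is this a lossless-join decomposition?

Yes

Common attributes: R1 ∩ R2 = {A}.
Closure of {A}: A → B, D applies, adding B, D; B → C, D applies, adding C. So (A)⁺ = {A, B, C, D}.
This closure contains every attribute of R1, so R1 ∩ R2 → R1. The join is lossless.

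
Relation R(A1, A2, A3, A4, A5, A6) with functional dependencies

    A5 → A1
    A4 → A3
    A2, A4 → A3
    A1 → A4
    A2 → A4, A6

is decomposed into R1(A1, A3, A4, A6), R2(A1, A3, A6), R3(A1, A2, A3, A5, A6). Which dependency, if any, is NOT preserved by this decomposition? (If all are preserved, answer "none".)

Check A2 → A4, A6: no single fragment contains all of {A2, A4, A6}, and the restricted closure of {A2} across the fragments never reaches {A4, A6}.
A5 → A1 is preserved.
A4 → A3 is preserved.
A2, A4 → A3 is preserved.
A1 → A4 is preserved.

A2 → A4, A6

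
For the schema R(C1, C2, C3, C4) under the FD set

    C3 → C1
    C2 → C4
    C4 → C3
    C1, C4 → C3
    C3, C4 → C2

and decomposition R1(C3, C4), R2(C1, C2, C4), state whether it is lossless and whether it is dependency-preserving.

Lossless test: (C4)⁺ = {C1, C2, C3, C4}, which contains all of one fragment — lossless.
Dependency preservation: the restricted closure of {C3} across the fragments never reaches {C1}, so C3 → C1 cannot be enforced without a join — not preserved.

lossless but not dependency-preserving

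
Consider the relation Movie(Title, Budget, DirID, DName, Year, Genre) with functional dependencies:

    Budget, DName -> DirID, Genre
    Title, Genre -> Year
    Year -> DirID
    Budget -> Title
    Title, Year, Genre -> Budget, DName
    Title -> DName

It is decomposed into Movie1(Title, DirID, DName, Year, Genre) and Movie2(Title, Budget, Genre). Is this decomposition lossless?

Yes

Common attributes: Movie1 ∩ Movie2 = {Title, Genre}.
Closure of {Title, Genre}: Title, Genre → Year applies, adding Year; Year → DirID applies, adding DirID; Title, Year, Genre → Budget, DName applies, adding Budget, DName. So (Title, Genre)⁺ = {Title, Budget, DirID, DName, Year, Genre}.
This closure contains every attribute of Movie1, so Movie1 ∩ Movie2 → Movie1. The join is lossless.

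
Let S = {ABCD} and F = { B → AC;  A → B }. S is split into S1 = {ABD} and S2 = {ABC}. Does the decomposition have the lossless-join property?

Yes

Common attributes: S1 ∩ S2 = {AB}.
Closure of {AB}: B → AC applies, adding C. So (AB)⁺ = {ABC}.
This closure contains every attribute of S2, so S1 ∩ S2 → S2. The join is lossless.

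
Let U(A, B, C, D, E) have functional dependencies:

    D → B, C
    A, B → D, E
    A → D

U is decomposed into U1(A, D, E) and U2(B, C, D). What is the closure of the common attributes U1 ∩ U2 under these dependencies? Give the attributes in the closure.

U1 ∩ U2 = {D}.
D → B, C applies, adding B, C
Closure: {B, C, D}.

B, C, D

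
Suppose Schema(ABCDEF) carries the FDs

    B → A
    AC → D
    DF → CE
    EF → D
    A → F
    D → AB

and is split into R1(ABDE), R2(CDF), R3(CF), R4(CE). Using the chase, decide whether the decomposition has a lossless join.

Yes

Chase test. Columns are ABCDEF; row i has aⱼ where attribute j ∈ Ri, else bᵢⱼ.
Initial tableau (one row per fragment):
  row 1: a1 a2 b13 a4 a5 b16
  row 2: b21 b22 a3 a4 b25 a6
  row 3: b31 b32 a3 b34 b35 a6
  row 4: b41 b42 a3 b44 a5 b46
Rows 1 and 2 agree on D; apply D→AB and equate their AB entries.
Rows 1 and 2 agree on A; apply A→F and equate their F entries.
Rows 1 and 2 agree on DF; apply DF→CE and equate their CE entries.
Row 1 is now all distinguished symbols — the join is lossless.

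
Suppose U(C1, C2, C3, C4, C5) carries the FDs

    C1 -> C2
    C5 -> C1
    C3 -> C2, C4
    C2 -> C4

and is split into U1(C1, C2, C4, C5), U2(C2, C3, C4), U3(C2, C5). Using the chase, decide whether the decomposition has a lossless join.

No

Chase test. Columns are C1, C2, C3, C4, C5; row i has aⱼ where attribute j ∈ Ui, else bᵢⱼ.
Initial tableau (one row per fragment):
  row 1: a1 a2 b13 a4 a5
  row 2: b21 a2 a3 a4 b25
  row 3: b31 a2 b33 b34 a5
Rows 1 and 3 agree on C5; apply C5→C1 and equate their C1 entries.
Rows 1 and 3 agree on C2; apply C2→C4 and equate their C4 entries.
No row becomes fully distinguished — the join is lossy.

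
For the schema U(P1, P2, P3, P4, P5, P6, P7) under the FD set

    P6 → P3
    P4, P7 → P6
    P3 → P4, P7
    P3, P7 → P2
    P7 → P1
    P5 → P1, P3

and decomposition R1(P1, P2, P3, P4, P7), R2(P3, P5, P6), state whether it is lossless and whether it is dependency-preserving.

lossless and dependency-preserving

Lossless test: (P3)⁺ = {P1, P2, P3, P4, P6, P7}, which contains all of one fragment — lossless.
Dependency preservation: P4, P7 → P6; P5 → P1, P3 are not contained in any single fragment, but the restricted closure of each left-hand side across the fragments still reaches the right-hand side; the remaining FDs each lie inside some fragment. All dependencies are preserved.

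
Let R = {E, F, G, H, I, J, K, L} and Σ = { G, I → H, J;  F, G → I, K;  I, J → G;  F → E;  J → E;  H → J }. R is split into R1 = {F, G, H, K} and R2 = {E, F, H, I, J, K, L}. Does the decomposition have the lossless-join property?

Common attributes: R1 ∩ R2 = {F, H, K}.
Closure of {F, H, K}: F → E applies, adding E; H → J applies, adding J. So (F, H, K)⁺ = {E, F, H, J, K}.
The closure contains neither all of R1 = {F, G, H, K} nor all of R2 = {E, F, H, I, J, K, L}, so the common attributes are not a superkey of either fragment. The join is lossy.

No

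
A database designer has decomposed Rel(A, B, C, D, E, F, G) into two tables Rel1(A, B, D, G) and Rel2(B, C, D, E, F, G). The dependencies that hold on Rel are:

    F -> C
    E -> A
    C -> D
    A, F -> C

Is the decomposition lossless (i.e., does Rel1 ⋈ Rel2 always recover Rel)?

Common attributes: Rel1 ∩ Rel2 = {B, D, G}.
No dependency enlarges {B, D, G}, so (B, D, G)⁺ = {B, D, G}.
The closure contains neither all of Rel1 = {A, B, D, G} nor all of Rel2 = {B, C, D, E, F, G}, so the common attributes are not a superkey of either fragment. The join is lossy.

No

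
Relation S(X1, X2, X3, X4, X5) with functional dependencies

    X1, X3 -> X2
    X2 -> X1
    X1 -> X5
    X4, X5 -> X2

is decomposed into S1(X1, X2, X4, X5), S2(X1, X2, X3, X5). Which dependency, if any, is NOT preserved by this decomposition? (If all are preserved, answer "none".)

X1, X3 → X2 lies within S2.
X2 → X1 lies within S1.
X1 → X5 lies within S1.
X4, X5 → X2 lies within S1.
Every dependency is enforceable on the fragments, so the decomposition is dependency-preserving.

none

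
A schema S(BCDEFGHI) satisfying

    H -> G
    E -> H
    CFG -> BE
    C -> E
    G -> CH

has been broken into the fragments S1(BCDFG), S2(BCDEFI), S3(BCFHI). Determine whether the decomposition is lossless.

Yes

Chase test. Columns are BCDEFGHI; row i has aⱼ where attribute j ∈ Si, else bᵢⱼ.
Initial tableau (one row per fragment):
  row 1: a1 a2 a3 b14 a5 a6 b17 b18
  row 2: a1 a2 a3 a4 a5 b26 b27 a8
  row 3: a1 a2 b33 b34 a5 b36 a7 a8
Rows 1 and 2 agree on C; apply C→E and equate their E entries.
Rows 1 and 3 agree on C; apply C→E and equate their E entries.
Rows 1 and 2 agree on E; apply E→H and equate their H entries.
Rows 1 and 3 agree on E; apply E→H and equate their H entries.
Rows 1 and 2 agree on H; apply H→G and equate their G entries.
Rows 1 and 3 agree on H; apply H→G and equate their G entries.
Row 2 is now all distinguished symbols — the join is lossless.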